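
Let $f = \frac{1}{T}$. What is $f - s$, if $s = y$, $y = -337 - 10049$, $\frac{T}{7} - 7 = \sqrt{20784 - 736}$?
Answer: $\frac{207709613}{19999} + \frac{4 \sqrt{1253}}{139993} \approx 10386.0$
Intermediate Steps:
$T = 49 + 28 \sqrt{1253}$ ($T = 49 + 7 \sqrt{20784 - 736} = 49 + 7 \sqrt{20048} = 49 + 7 \cdot 4 \sqrt{1253} = 49 + 28 \sqrt{1253} \approx 1040.1$)
$y = -10386$
$s = -10386$
$f = \frac{1}{49 + 28 \sqrt{1253}} \approx 0.00096141$
$f - s = \left(- \frac{1}{19999} + \frac{4 \sqrt{1253}}{139993}\right) - -10386 = \left(- \frac{1}{19999} + \frac{4 \sqrt{1253}}{139993}\right) + 10386 = \frac{207709613}{19999} + \frac{4 \sqrt{1253}}{139993}$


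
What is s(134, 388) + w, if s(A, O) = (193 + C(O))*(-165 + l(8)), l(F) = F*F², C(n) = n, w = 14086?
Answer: 215693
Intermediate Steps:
l(F) = F³
s(A, O) = 66971 + 347*O (s(A, O) = (193 + O)*(-165 + 8³) = (193 + O)*(-165 + 512) = (193 + O)*347 = 66971 + 347*O)
s(134, 388) + w = (66971 + 347*388) + 14086 = (66971 + 134636) + 14086 = 201607 + 14086 = 215693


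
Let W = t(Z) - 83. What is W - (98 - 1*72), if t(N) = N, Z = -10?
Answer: -119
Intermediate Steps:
W = -93 (W = -10 - 83 = -93)
W - (98 - 1*72) = -93 - (98 - 1*72) = -93 - (98 - 72) = -93 - 1*26 = -93 - 26 = -119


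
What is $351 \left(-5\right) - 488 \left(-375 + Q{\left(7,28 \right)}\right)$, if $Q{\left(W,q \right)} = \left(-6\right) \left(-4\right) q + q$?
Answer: $-160355$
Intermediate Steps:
$Q{\left(W,q \right)} = 25 q$ ($Q{\left(W,q \right)} = 24 q + q = 25 q$)
$351 \left(-5\right) - 488 \left(-375 + Q{\left(7,28 \right)}\right) = 351 \left(-5\right) - 488 \left(-375 + 25 \cdot 28\right) = -1755 - 488 \left(-375 + 700\right) = -1755 - 158600 = -160355$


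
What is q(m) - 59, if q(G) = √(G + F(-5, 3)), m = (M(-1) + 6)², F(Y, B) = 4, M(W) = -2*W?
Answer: -59 + 2*√17 ≈ -50.754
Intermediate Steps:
m = 64 (m = (-2*(-1) + 6)² = (2 + 6)² = 8² = 64)
q(G) = √(4 + G) (q(G) = √(G + 4) = √(4 + G))
q(m) - 59 = √(4 + 64) - 59 = √68 - 59 = 2*√17 - 59 = -59 + 2*√17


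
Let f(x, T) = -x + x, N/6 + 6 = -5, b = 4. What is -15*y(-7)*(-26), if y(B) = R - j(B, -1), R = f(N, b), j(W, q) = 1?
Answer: -390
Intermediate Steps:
N = -66 (N = -36 + 6*(-5) = -36 - 30 = -66)
f(x, T) = 0
R = 0
y(B) = -1 (y(B) = 0 - 1*1 = 0 - 1 = -1)
-15*y(-7)*(-26) = -15*(-1)*(-26) = 15*(-26) = -390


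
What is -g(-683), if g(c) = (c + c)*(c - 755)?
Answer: -1964308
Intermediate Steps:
g(c) = 2*c*(-755 + c) (g(c) = (2*c)*(-755 + c) = 2*c*(-755 + c))
-g(-683) = -2*(-683)*(-755 - 683) = -2*(-683)*(-1438) = -1*1964308 = -1964308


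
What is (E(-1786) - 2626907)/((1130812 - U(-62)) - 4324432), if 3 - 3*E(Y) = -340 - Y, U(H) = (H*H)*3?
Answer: 72983/89032 ≈ 0.81974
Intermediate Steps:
U(H) = 3*H² (U(H) = H²*3 = 3*H²)
E(Y) = 343/3 + Y/3 (E(Y) = 1 - (-340 - Y)/3 = 1 + (340/3 + Y/3) = 343/3 + Y/3)
(E(-1786) - 2626907)/((1130812 - U(-62)) - 4324432) = ((343/3 + (⅓)*(-1786)) - 2626907)/((1130812 - 3*(-62)²) - 4324432) = ((343/3 - 1786/3) - 2626907)/((1130812 - 3*3844) - 4324432) = (-481 - 2626907)/((1130812 - 1*11532) - 4324432) = -2627388/((1130812 - 11532) - 4324432) = -2627388/(1119280 - 4324432) = -2627388/(-3205152) = -2627388*(-1/3205152) = 72983/89032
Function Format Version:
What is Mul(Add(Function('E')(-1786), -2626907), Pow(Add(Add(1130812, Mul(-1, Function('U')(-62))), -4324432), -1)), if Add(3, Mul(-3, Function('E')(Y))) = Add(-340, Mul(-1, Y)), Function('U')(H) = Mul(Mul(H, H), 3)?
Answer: Rational(72983, 89032) ≈ 0.81974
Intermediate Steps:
Function('U')(H) = Mul(3, Pow(H, 2)) (Function('U')(H) = Mul(Pow(H, 2), 3) = Mul(3, Pow(H, 2)))
Function('E')(Y) = Add(Rational(343, 3), Mul(Rational(1, 3), Y)) (Function('E')(Y) = Add(1, Mul(Rational(-1, 3), Add(-340, Mul(-1, Y)))) = Add(1, Add(Rational(340, 3), Mul(Rational(1, 3), Y))) = Add(Rational(343, 3), Mul(Rational(1, 3), Y)))
Mul(Add(Function('E')(-1786), -2626907), Pow(Add(Add(1130812, Mul(-1, Function('U')(-62))), -4324432), -1)) = Mul(Add(Add(Rational(343, 3), Mul(Rational(1, 3), -1786)), -2626907), Pow(Add(Add(1130812, Mul(-1, Mul(3, Pow(-62, 2)))), -4324432), -1)) = Mul(Add(Add(Rational(343, 3), Rational(-1786, 3)), -2626907), Pow(Add(Add(1130812, Mul(-1, Mul(3, 3844))), -4324432), -1)) = Mul(Add(-481, -2626907), Pow(Add(Add(1130812, Mul(-1, 11532)), -4324432), -1)) = Mul(-2627388, Pow(Add(Add(1130812, -11532), -4324432), -1)) = Mul(-2627388, Pow(Add(1119280, -4324432), -1)) = Mul(-2627388, Pow(-3205152, -1)) = Mul(-2627388, Rational(-1, 3205152)) = Rational(72983, 89032)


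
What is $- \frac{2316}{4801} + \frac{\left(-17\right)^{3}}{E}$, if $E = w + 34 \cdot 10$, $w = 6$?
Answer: $- \frac{24388649}{1661146} \approx -14.682$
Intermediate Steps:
$E = 346$ ($E = 6 + 34 \cdot 10 = 6 + 340 = 346$)
$- \frac{2316}{4801} + \frac{\left(-17\right)^{3}}{E} = - \frac{2316}{4801} + \frac{\left(-17\right)^{3}}{346} = \left(-2316\right) \frac{1}{4801} - \frac{4913}{346} = - \frac{2316}{4801} - \frac{4913}{346} = - \frac{24388649}{1661146}$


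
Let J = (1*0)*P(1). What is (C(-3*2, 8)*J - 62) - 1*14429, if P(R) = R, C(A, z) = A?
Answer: -14491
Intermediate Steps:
J = 0 (J = (1*0)*1 = 0*1 = 0)
(C(-3*2, 8)*J - 62) - 1*14429 = (-3*2*0 - 62) - 1*14429 = (-6*0 - 62) - 14429 = (0 - 62) - 14429 = -62 - 14429 = -14491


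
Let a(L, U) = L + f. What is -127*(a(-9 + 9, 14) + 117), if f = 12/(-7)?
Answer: -102489/7 ≈ -14641.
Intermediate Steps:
f = -12/7 (f = 12*(-⅐) = -12/7 ≈ -1.7143)
a(L, U) = -12/7 + L (a(L, U) = L - 12/7 = -12/7 + L)
-127*(a(-9 + 9, 14) + 117) = -127*((-12/7 + (-9 + 9)) + 117) = -127*((-12/7 + 0) + 117) = -127*(-12/7 + 117) = -127*807/7 = -102489/7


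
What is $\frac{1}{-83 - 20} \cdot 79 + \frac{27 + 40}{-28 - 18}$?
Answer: $- \frac{10535}{4738} \approx -2.2235$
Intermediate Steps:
$\frac{1}{-83 - 20} \cdot 79 + \frac{27 + 40}{-28 - 18} = \frac{1}{-103} \cdot 79 + \frac{67}{-46} = \left(- \frac{1}{103}\right) 79 + 67 \left(- \frac{1}{46}\right) = - \frac{79}{103} - \frac{67}{46} = - \frac{10535}{4738}$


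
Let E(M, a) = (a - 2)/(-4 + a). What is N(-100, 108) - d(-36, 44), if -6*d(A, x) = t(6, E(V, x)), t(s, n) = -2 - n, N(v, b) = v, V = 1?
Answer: -12061/120 ≈ -100.51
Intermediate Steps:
E(M, a) = (-2 + a)/(-4 + a)
d(A, x) = 1/3 + (-2 + x)/(6*(-4 + x)) (d(A, x) = -(-2 - (-2 + x)/(-4 + x))/6 = 1/3 + (-2 + x)/(6*(-4 + x)))
N(-100, 108) - d(-36, 44) = -100 - (-10 + 3*44)/(6*(-4 + 44)) = -100 - (-10 + 132)/(6*40) = -100 - 122/(6*40) = -100 - 1*61/120 = -100 - 61/120 = -12061/120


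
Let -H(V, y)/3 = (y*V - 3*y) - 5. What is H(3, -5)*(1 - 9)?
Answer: -120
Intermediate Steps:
H(V, y) = 15 + 9*y - 3*V*y (H(V, y) = -3*((y*V - 3*y) - 5) = -3*((V*y - 3*y) - 5) = -3*((-3*y + V*y) - 5) = -3*(-5 - 3*y + V*y) = 15 + 9*y - 3*V*y)
H(3, -5)*(1 - 9) = (15 + 9*(-5) - 3*3*(-5))*(1 - 9) = (15 - 45 + 45)*(-8) = 15*(-8) = -120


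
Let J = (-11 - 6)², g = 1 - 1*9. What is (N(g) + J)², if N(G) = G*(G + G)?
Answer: 173889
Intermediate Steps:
g = -8 (g = 1 - 9 = -8)
N(G) = 2*G² (N(G) = G*(2*G) = 2*G²)
J = 289 (J = (-17)² = 289)
(N(g) + J)² = (2*(-8)² + 289)² = (2*64 + 289)² = (128 + 289)² = 417² = 173889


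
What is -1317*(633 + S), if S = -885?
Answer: 331884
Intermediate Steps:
-1317*(633 + S) = -1317*(633 - 885) = -1317*(-252) = 331884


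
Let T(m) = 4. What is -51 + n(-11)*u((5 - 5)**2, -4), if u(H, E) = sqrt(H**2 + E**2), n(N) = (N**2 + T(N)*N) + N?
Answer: 213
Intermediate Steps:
n(N) = N**2 + 5*N (n(N) = (N**2 + 4*N) + N = N**2 + 5*N)
u(H, E) = sqrt(E**2 + H**2)
-51 + n(-11)*u((5 - 5)**2, -4) = -51 + (-11*(5 - 11))*sqrt((-4)**2 + ((5 - 5)**2)**2) = -51 + (-11*(-6))*sqrt(16 + (0**2)**2) = -51 + 66*sqrt(16 + 0**2) = -51 + 66*sqrt(16 + 0) = -51 + 66*sqrt(16) = -51 + 66*4 = -51 + 264 = 213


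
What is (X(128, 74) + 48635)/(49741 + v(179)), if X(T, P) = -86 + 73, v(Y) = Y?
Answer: 24311/24960 ≈ 0.97400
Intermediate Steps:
X(T, P) = -13
(X(128, 74) + 48635)/(49741 + v(179)) = (-13 + 48635)/(49741 + 179) = 48622/49920 = 48622*(1/49920) = 24311/24960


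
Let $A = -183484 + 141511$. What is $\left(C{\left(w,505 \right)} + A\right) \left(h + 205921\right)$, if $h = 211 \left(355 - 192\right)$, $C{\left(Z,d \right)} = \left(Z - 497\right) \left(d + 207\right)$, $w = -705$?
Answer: $-215753188258$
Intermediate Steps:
$C{\left(Z,d \right)} = \left(-497 + Z\right) \left(207 + d\right)$
$h = 34393$ ($h = 211 \cdot 163 = 34393$)
$A = -41973$
$\left(C{\left(w,505 \right)} + A\right) \left(h + 205921\right) = \left(\left(-102879 - 250985 + 207 \left(-705\right) - 356025\right) - 41973\right) \left(34393 + 205921\right) = \left(\left(-102879 - 250985 - 145935 - 356025\right) - 41973\right) 240314 = \left(-855824 - 41973\right) 240314 = \left(-897797\right) 240314 = -215753188258$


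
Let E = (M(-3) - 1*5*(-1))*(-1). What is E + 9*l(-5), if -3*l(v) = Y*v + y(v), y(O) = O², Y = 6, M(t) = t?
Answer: 13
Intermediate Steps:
E = -2 (E = (-3 - 1*5*(-1))*(-1) = (-3 - 5*(-1))*(-1) = (-3 + 5)*(-1) = 2*(-1) = -2)
l(v) = -2*v - v²/3 (l(v) = -(6*v + v²)/3 = -(v² + 6*v)/3 = -2*v - v²/3)
E + 9*l(-5) = -2 + 9*((⅓)*(-5)*(-6 - 1*(-5))) = -2 + 9*((⅓)*(-5)*(-6 + 5)) = -2 + 9*((⅓)*(-5)*(-1)) = -2 + 9*(5/3) = -2 + 15 = 13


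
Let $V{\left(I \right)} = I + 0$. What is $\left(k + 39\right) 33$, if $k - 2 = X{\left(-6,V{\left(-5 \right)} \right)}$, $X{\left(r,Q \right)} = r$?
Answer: $1155$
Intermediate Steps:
$V{\left(I \right)} = I$
$k = -4$ ($k = 2 - 6 = -4$)
$\left(k + 39\right) 33 = \left(-4 + 39\right) 33 = 35 \cdot 33 = 1155$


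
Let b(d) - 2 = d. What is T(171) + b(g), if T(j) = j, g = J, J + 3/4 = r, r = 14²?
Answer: 1473/4 ≈ 368.25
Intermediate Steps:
r = 196
J = 781/4 (J = -¾ + 196 = 781/4 ≈ 195.25)
g = 781/4 ≈ 195.25
b(d) = 2 + d
T(171) + b(g) = 171 + (2 + 781/4) = 171 + 789/4 = 1473/4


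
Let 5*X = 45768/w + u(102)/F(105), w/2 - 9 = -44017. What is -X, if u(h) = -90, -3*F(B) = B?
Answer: -157989/385070 ≈ -0.41029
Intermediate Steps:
w = -88016 (w = 18 + 2*(-44017) = 18 - 88034 = -88016)
F(B) = -B/3
X = 157989/385070 (X = (45768/(-88016) - 90/((-⅓*105)))/5 = (45768*(-1/88016) - 90/(-35))/5 = (-5721/11002 - 90*(-1/35))/5 = (-5721/11002 + 18/7)/5 = (⅕)*(157989/77014) = 157989/385070 ≈ 0.41029)
-X = -1*157989/385070 = -157989/385070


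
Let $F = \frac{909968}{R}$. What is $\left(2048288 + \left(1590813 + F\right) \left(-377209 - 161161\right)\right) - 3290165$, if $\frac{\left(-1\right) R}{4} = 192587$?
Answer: $- \frac{164940481496971229}{192587} \approx -8.5645 \cdot 10^{11}$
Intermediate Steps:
$R = -770348$ ($R = \left(-4\right) 192587 = -770348$)
$F = - \frac{227492}{192587}$ ($F = \frac{909968}{-770348} = 909968 \left(- \frac{1}{770348}\right) = - \frac{227492}{192587} \approx -1.1812$)
$\left(2048288 + \left(1590813 + F\right) \left(-377209 - 161161\right)\right) - 3290165 = \left(2048288 + \left(1590813 - \frac{227492}{192587}\right) \left(-377209 - 161161\right)\right) - 3290165 = \left(2048288 + \frac{306369675739}{192587} \left(-538370\right)\right) - 3290165 = \left(2048288 - \frac{164940242327605430}{192587}\right) - 3290165 = - \frac{164939847853964374}{192587} - 3290165 = - \frac{164940481496971229}{192587}$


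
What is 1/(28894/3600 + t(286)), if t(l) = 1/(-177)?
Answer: 106200/851773 ≈ 0.12468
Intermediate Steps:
t(l) = -1/177
1/(28894/3600 + t(286)) = 1/(28894/3600 - 1/177) = 1/(28894*(1/3600) - 1/177) = 1/(14447/1800 - 1/177) = 1/(851773/106200) = 106200/851773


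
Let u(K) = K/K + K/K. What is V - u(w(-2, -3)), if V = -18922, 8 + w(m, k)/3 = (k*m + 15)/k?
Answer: -18924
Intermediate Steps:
w(m, k) = -24 + 3*(15 + k*m)/k (w(m, k) = -24 + 3*((k*m + 15)/k) = -24 + 3*((15 + k*m)/k) = -24 + 3*(15 + k*m)/k)
u(K) = 2 (u(K) = 1 + 1 = 2)
V - u(w(-2, -3)) = -18922 - 1*2 = -18922 - 2 = -18924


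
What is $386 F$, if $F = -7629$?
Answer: $-2944794$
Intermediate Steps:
$386 F = 386 \left(-7629\right) = -2944794$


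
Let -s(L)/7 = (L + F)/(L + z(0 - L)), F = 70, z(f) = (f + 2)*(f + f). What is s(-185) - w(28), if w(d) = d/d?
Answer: -13640/13801 ≈ -0.98833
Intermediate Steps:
z(f) = 2*f*(2 + f) (z(f) = (2 + f)*(2*f) = 2*f*(2 + f))
w(d) = 1
s(L) = -7*(70 + L)/(L - 2*L*(2 - L)) (s(L) = -7*(L + 70)/(L + 2*(0 - L)*(2 + (0 - L))) = -7*(70 + L)/(L + 2*(-L)*(2 - L)) = -7*(70 + L)/(L - 2*L*(2 - L)))
s(-185) - w(28) = 7*(-70 - 1*(-185))/(-185*(-3 + 2*(-185))) - 1*1 = 7*(-1/185)*(-70 + 185)/(-3 - 370) - 1 = 7*(-1/185)*115/(-373) - 1 = 7*(-1/185)*(-1/373)*115 - 1 = 161/13801 - 1 = -13640/13801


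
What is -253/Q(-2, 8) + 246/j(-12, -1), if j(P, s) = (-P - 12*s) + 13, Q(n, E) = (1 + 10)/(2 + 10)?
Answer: -9966/37 ≈ -269.35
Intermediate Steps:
Q(n, E) = 11/12
j(P, s) = 13 - P - 12*s
-253/Q(-2, 8) + 246/j(-12, -1) = -253/11/12 + 246/(13 - 1*(-12) - 12*(-1)) = -253*12/11 + 246/(13 + 12 + 12) = -276 + 246/37 = -9966/37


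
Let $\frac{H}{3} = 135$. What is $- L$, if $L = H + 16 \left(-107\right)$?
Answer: $1307$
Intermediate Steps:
$H = 405$ ($H = 3 \cdot 135 = 405$)
$L = -1307$ ($L = 405 + 16 \left(-107\right) = 405 - 1712 = -1307$)
$- L = \left(-1\right) \left(-1307\right) = 1307$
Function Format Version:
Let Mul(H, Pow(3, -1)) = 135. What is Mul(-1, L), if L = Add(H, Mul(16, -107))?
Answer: 1307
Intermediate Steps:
H = 405 (H = Mul(3, 135) = 405)
L = -1307 (L = Add(405, Mul(16, -107)) = Add(405, -1712) = -1307)
Mul(-1, L) = Mul(-1, -1307) = 1307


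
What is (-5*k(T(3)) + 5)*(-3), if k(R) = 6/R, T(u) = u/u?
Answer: 75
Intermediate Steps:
T(u) = 1
(-5*k(T(3)) + 5)*(-3) = (-30/1 + 5)*(-3) = (-30 + 5)*(-3) = -25*(-3) = 75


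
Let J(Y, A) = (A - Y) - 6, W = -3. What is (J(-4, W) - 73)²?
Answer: 6084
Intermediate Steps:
J(Y, A) = -6 + A - Y
(J(-4, W) - 73)² = ((-6 - 3 - 1*(-4)) - 73)² = ((-6 - 3 + 4) - 73)² = (-5 - 73)² = (-78)² = 6084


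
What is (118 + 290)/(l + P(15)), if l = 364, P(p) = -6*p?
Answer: 204/137 ≈ 1.4891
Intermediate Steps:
(118 + 290)/(l + P(15)) = (118 + 290)/(364 - 6*15) = 408/(364 - 90) = 408/274 = 408*(1/274) = 204/137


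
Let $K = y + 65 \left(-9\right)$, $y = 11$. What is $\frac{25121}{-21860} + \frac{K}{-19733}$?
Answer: $- \frac{69023579}{61623340} \approx -1.1201$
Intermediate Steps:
$K = -574$ ($K = 11 + 65 \left(-9\right) = 11 - 585 = -574$)
$\frac{25121}{-21860} + \frac{K}{-19733} = \frac{25121}{-21860} - \frac{574}{-19733} = 25121 \left(- \frac{1}{21860}\right) - - \frac{82}{2819} = - \frac{25121}{21860} + \frac{82}{2819} = - \frac{69023579}{61623340}$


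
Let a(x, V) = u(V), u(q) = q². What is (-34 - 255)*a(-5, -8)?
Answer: -18496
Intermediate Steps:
a(x, V) = V²
(-34 - 255)*a(-5, -8) = (-34 - 255)*(-8)² = -289*64 = -18496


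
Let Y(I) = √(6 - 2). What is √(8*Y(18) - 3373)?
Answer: 3*I*√373 ≈ 57.94*I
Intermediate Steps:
Y(I) = 2 (Y(I) = √4 = 2)
√(8*Y(18) - 3373) = √(8*2 - 3373) = √(16 - 3373) = √(-3357) = 3*I*√373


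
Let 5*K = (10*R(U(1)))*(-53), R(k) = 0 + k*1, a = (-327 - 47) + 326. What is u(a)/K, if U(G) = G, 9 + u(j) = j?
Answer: 57/106 ≈ 0.53774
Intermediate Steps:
a = -48 (a = -374 + 326 = -48)
u(j) = -9 + j
R(k) = k (R(k) = 0 + k = k)
K = -106 (K = ((10*1)*(-53))/5 = (10*(-53))/5 = (1/5)*(-530) = -106)
u(a)/K = (-9 - 48)/(-106) = -57*(-1/106) = 57/106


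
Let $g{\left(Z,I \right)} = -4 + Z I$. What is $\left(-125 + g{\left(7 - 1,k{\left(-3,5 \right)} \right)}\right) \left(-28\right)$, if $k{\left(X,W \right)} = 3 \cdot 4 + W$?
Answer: $756$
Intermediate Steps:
$k{\left(X,W \right)} = 12 + W$
$g{\left(Z,I \right)} = -4 + I Z$
$\left(-125 + g{\left(7 - 1,k{\left(-3,5 \right)} \right)}\right) \left(-28\right) = \left(-125 - \left(4 - \left(12 + 5\right) \left(7 - 1\right)\right)\right) \left(-28\right) = \left(-125 - \left(4 - 17 \left(7 - 1\right)\right)\right) \left(-28\right) = \left(-125 + \left(-4 + 17 \cdot 6\right)\right) \left(-28\right) = \left(-125 + \left(-4 + 102\right)\right) \left(-28\right) = \left(-125 + 98\right) \left(-28\right) = \left(-27\right) \left(-28\right) = 756$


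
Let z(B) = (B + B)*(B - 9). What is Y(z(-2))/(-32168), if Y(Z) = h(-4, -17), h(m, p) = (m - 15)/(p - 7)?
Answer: -19/772032 ≈ -2.4610e-5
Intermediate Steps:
z(B) = 2*B*(-9 + B) (z(B) = (2*B)*(-9 + B) = 2*B*(-9 + B))
h(m, p) = (-15 + m)/(-7 + p)
Y(Z) = 19/24 (Y(Z) = (-15 - 4)/(-7 - 17) = -19/(-24) = -1/24*(-19) = 19/24)
Y(z(-2))/(-32168) = (19/24)/(-32168) = (19/24)*(-1/32168) = -19/772032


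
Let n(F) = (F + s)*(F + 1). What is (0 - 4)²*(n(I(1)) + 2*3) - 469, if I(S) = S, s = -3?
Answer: -437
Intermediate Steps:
n(F) = (1 + F)*(-3 + F) (n(F) = (F - 3)*(F + 1) = (-3 + F)*(1 + F) = (1 + F)*(-3 + F))
(0 - 4)²*(n(I(1)) + 2*3) - 469 = (0 - 4)²*((-3 + 1² - 2*1) + 2*3) - 469 = (-4)²*((-3 + 1 - 2) + 6) - 469 = 16*(-4 + 6) - 469 = 16*2 - 469 = 32 - 469 = -437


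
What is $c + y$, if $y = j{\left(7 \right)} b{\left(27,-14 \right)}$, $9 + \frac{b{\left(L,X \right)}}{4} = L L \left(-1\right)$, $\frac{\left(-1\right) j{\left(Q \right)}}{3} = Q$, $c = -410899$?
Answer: $-348907$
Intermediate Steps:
$j{\left(Q \right)} = - 3 Q$
$b{\left(L,X \right)} = -36 - 4 L^{2}$ ($b{\left(L,X \right)} = -36 + 4 L L \left(-1\right) = -36 + 4 L^{2} \left(-1\right) = -36 + 4 \left(- L^{2}\right) = -36 - 4 L^{2}$)
$y = 61992$ ($y = \left(-3\right) 7 \left(-36 - 4 \cdot 27^{2}\right) = - 21 \left(-36 - 2916\right) = \left(-21\right) \left(-2952\right) = 61992$)
$c + y = -410899 + 61992 = -348907$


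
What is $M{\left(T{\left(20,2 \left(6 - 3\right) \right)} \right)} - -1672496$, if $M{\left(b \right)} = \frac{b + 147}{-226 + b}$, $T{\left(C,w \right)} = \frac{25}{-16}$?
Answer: $\frac{6089555609}{3641} \approx 1.6725 \cdot 10^{6}$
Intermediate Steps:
$T{\left(C,w \right)} = - \frac{25}{16}$ ($T{\left(C,w \right)} = 25 \left(- \frac{1}{16}\right) = - \frac{25}{16}$)
$M{\left(b \right)} = \frac{147 + b}{-226 + b}$
$M{\left(T{\left(20,2 \left(6 - 3\right) \right)} \right)} - -1672496 = \frac{147 - \frac{25}{16}}{-226 - \frac{25}{16}} - -1672496 = \frac{1}{- \frac{3641}{16}} \cdot \frac{2327}{16} + 1672496 = \left(- \frac{16}{3641}\right) \frac{2327}{16} + 1672496 = - \frac{2327}{3641} + 1672496 = \frac{6089555609}{3641}$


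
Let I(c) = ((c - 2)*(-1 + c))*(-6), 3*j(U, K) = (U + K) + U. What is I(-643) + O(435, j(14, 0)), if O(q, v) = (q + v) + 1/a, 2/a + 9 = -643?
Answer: -7476485/3 ≈ -2.4922e+6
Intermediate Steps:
a = -1/326 (a = 2/(-9 - 643) = 2/(-652) = 2*(-1/652) = -1/326 ≈ -0.0030675)
j(U, K) = K/3 + 2*U/3 (j(U, K) = ((U + K) + U)/3 = ((K + U) + U)/3 = (K + 2*U)/3 = K/3 + 2*U/3)
I(c) = -6*(-1 + c)*(-2 + c) (I(c) = ((-2 + c)*(-1 + c))*(-6) = ((-1 + c)*(-2 + c))*(-6) = -6*(-1 + c)*(-2 + c))
O(q, v) = -326 + q + v (O(q, v) = (q + v) + 1/(-1/326) = (q + v) - 326 = -326 + q + v)
I(-643) + O(435, j(14, 0)) = (-12 - 6*(-643)² + 18*(-643)) + (-326 + 435 + ((⅓)*0 + (⅔)*14)) = (-12 - 6*413449 - 11574) + (-326 + 435 + (0 + 28/3)) = (-12 - 2480694 - 11574) + (-326 + 435 + 28/3) = -2492280 + 355/3 = -7476485/3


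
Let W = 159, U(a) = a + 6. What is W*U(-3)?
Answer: 477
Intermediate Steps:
U(a) = 6 + a
W*U(-3) = 159*(6 - 3) = 159*3 = 477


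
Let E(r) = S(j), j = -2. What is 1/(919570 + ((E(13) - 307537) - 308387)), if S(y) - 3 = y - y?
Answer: 1/303649 ≈ 3.2933e-6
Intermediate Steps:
S(y) = 3 (S(y) = 3 + (y - y) = 3 + 0 = 3)
E(r) = 3
1/(919570 + ((E(13) - 307537) - 308387)) = 1/(919570 + ((3 - 307537) - 308387)) = 1/(919570 + (-307534 - 308387)) = 1/(919570 - 615921) = 1/303649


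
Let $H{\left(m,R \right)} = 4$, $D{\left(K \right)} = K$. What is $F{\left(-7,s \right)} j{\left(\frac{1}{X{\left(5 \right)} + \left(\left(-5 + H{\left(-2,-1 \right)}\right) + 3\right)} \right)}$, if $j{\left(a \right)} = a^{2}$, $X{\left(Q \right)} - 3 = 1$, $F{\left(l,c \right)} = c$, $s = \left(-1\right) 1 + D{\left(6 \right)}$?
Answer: $\frac{5}{36} \approx 0.13889$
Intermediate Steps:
$s = 5$ ($s = \left(-1\right) 1 + 6 = -1 + 6 = 5$)
$X{\left(Q \right)} = 4$ ($X{\left(Q \right)} = 3 + 1 = 4$)
$F{\left(-7,s \right)} j{\left(\frac{1}{X{\left(5 \right)} + \left(\left(-5 + H{\left(-2,-1 \right)}\right) + 3\right)} \right)} = 5 \left(\frac{1}{4 + \left(\left(-5 + 4\right) + 3\right)}\right)^{2} = 5 \left(\frac{1}{4 + \left(-1 + 3\right)}\right)^{2} = 5 \left(\frac{1}{4 + 2}\right)^{2} = 5 \left(\frac{1}{6}\right)^{2} = \frac{5}{36}$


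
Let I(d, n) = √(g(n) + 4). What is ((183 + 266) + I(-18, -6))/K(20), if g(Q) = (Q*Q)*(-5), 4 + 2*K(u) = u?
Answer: 449/8 + I*√11/2 ≈ 56.125 + 1.6583*I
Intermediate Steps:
K(u) = -2 + u/2
g(Q) = -5*Q² (g(Q) = Q²*(-5) = -5*Q²)
I(d, n) = √(4 - 5*n²) (I(d, n) = √(-5*n² + 4) = √(4 - 5*n²))
((183 + 266) + I(-18, -6))/K(20) = ((183 + 266) + √(4 - 5*(-6)²))/(-2 + (½)*20) = (449 + √(4 - 5*36))/(-2 + 10) = (449 + √(4 - 180))/8 = (449 + √(-176))*(⅛) = (449 + 4*I*√11)*(⅛) = 449/8 + I*√11/2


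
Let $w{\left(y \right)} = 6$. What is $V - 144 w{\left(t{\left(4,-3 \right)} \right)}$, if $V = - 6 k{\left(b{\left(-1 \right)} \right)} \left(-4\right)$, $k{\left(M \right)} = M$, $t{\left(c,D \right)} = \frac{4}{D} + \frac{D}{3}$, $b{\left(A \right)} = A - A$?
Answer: $-864$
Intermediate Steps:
$b{\left(A \right)} = 0$
$t{\left(c,D \right)} = \frac{4}{D} + \frac{D}{3}$ ($t{\left(c,D \right)} = \frac{4}{D} + D \frac{1}{3} = \frac{4}{D} + \frac{D}{3}$)
$V = 0$ ($V = \left(-6\right) 0 \left(-4\right) = 0 \left(-4\right) = 0$)
$V - 144 w{\left(t{\left(4,-3 \right)} \right)} = 0 - 864 = -864$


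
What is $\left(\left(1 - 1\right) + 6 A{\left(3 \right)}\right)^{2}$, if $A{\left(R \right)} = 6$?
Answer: $1296$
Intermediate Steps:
$\left(\left(1 - 1\right) + 6 A{\left(3 \right)}\right)^{2} = \left(\left(1 - 1\right) + 6 \cdot 6\right)^{2} = \left(\left(1 - 1\right) + 36\right)^{2} = \left(0 + 36\right)^{2} = 36^{2} = 1296$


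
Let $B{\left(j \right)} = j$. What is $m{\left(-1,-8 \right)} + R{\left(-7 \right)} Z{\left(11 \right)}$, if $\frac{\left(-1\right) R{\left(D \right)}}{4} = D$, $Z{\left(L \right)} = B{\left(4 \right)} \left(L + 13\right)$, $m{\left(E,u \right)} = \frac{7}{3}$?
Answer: $\frac{8071}{3} \approx 2690.3$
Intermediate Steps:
$m{\left(E,u \right)} = \frac{7}{3}$ ($m{\left(E,u \right)} = 7 \cdot \frac{1}{3} = \frac{7}{3}$)
$Z{\left(L \right)} = 52 + 4 L$ ($Z{\left(L \right)} = 4 \left(L + 13\right) = 4 \left(13 + L\right) = 52 + 4 L$)
$R{\left(D \right)} = - 4 D$
$m{\left(-1,-8 \right)} + R{\left(-7 \right)} Z{\left(11 \right)} = \frac{7}{3} + \left(-4\right) \left(-7\right) \left(52 + 4 \cdot 11\right) = \frac{7}{3} + 28 \left(52 + 44\right) = \frac{7}{3} + 28 \cdot 96 = \frac{7}{3} + 2688 = \frac{8071}{3}$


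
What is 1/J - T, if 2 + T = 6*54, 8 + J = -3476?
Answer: -1121849/3484 ≈ -322.00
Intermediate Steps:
J = -3484 (J = -8 - 3476 = -3484)
T = 322 (T = -2 + 6*54 = -2 + 324 = 322)
1/J - T = 1/(-3484) - 1*322 = -1/3484 - 322 = -1121849/3484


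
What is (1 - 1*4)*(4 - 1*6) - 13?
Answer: -7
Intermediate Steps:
(1 - 1*4)*(4 - 1*6) - 13 = (1 - 4)*(4 - 6) - 13 = -3*(-2) - 13 = 6 - 13 = -7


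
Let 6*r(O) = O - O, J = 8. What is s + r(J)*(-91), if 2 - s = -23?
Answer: 25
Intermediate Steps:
s = 25 (s = 2 - 1*(-23) = 2 + 23 = 25)
r(O) = 0 (r(O) = (O - O)/6 = (1/6)*0 = 0)
s + r(J)*(-91) = 25 + 0*(-91) = 25 + 0 = 25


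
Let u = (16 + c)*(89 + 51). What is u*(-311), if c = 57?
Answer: -3178420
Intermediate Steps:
u = 10220 (u = (16 + 57)*(89 + 51) = 73*140 = 10220)
u*(-311) = 10220*(-311) = -3178420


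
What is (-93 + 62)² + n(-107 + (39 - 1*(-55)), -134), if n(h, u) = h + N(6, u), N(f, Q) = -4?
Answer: 944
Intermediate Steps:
n(h, u) = -4 + h (n(h, u) = h - 4 = -4 + h)
(-93 + 62)² + n(-107 + (39 - 1*(-55)), -134) = (-93 + 62)² + (-4 + (-107 + (39 - 1*(-55)))) = (-31)² + (-4 + (-107 + (39 + 55))) = 961 + (-4 + (-107 + 94)) = 961 + (-4 - 13) = 961 - 17 = 944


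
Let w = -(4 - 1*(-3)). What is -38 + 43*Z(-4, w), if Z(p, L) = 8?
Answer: 306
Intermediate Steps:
w = -7 (w = -(4 + 3) = -1*7 = -7)
-38 + 43*Z(-4, w) = -38 + 43*8 = -38 + 344 = 306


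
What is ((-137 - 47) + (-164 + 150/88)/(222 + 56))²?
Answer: 5097791793241/149621824 ≈ 34071.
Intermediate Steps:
((-137 - 47) + (-164 + 150/88)/(222 + 56))² = (-184 + (-164 + 150*(1/88))/278)² = (-184 + (-164 + 75/44)*(1/278))² = (-184 - 7141/44*1/278)² = (-184 - 7141/12232)² = (-2257829/12232)² = 5097791793241/149621824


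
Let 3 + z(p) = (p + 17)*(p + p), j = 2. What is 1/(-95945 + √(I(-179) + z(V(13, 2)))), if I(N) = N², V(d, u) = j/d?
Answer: -16214705/1555714455911 - 13*√5415314/1555714455911 ≈ -1.0442e-5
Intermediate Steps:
V(d, u) = 2/d
z(p) = -3 + 2*p*(17 + p) (z(p) = -3 + (p + 17)*(p + p) = -3 + (17 + p)*(2*p) = -3 + 2*p*(17 + p))
1/(-95945 + √(I(-179) + z(V(13, 2)))) = 1/(-95945 + √((-179)² + (-3 + 2*(2/13)² + 34*(2/13)))) = 1/(-95945 + √(32041 + (-3 + 2*(2*(1/13))² + 34*(2*(1/13))))) = 1/(-95945 + √(32041 + (-3 + 2*(2/13)² + 34*(2/13)))) = 1/(-95945 + √(32041 + (-3 + 2*(4/169) + 68/13))) = 1/(-95945 + √(32041 + (-3 + 8/169 + 68/13))) = 1/(-95945 + √(32041 + 385/169)) = 1/(-95945 + √(5415314/169)) = 1/(-95945 + √5415314/13)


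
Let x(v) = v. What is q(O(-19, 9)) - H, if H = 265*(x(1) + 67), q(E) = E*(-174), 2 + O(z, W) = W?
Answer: -19238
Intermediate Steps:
O(z, W) = -2 + W
q(E) = -174*E
H = 18020 (H = 265*(1 + 67) = 265*68 = 18020)
q(O(-19, 9)) - H = -174*(-2 + 9) - 1*18020 = -174*7 - 18020 = -1218 - 18020 = -19238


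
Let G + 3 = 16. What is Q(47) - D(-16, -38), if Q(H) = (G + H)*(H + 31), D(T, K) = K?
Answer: 4718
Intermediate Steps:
G = 13 (G = -3 + 16 = 13)
Q(H) = (13 + H)*(31 + H) (Q(H) = (13 + H)*(H + 31) = (13 + H)*(31 + H))
Q(47) - D(-16, -38) = (403 + 47² + 44*47) - 1*(-38) = (403 + 2209 + 2068) + 38 = 4680 + 38 = 4718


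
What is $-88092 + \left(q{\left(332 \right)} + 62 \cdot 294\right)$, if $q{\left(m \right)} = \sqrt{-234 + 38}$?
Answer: $-69864 + 14 i \approx -69864.0 + 14.0 i$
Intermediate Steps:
$q{\left(m \right)} = 14 i$ ($q{\left(m \right)} = \sqrt{-196} = 14 i$)
$-88092 + \left(q{\left(332 \right)} + 62 \cdot 294\right) = -88092 + \left(14 i + 62 \cdot 294\right) = -88092 + \left(14 i + 18228\right) = -88092 + \left(18228 + 14 i\right) = -69864 + 14 i$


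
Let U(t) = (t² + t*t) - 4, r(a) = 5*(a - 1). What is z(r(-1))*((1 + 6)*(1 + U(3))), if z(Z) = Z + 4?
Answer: -630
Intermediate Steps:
r(a) = -5 + 5*a (r(a) = 5*(-1 + a) = -5 + 5*a)
z(Z) = 4 + Z
U(t) = -4 + 2*t² (U(t) = (t² + t²) - 4 = 2*t² - 4 = -4 + 2*t²)
z(r(-1))*((1 + 6)*(1 + U(3))) = (4 + (-5 + 5*(-1)))*((1 + 6)*(1 + (-4 + 2*3²))) = (4 + (-5 - 5))*(7*(1 + (-4 + 2*9))) = (4 - 10)*(7*(1 + (-4 + 18))) = -42*(1 + 14) = -42*15 = -6*105 = -630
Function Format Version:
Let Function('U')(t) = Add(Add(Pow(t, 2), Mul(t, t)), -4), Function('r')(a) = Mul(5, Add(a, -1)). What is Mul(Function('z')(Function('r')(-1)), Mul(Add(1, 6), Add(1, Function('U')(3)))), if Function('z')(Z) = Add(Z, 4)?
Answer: -630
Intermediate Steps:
Function('r')(a) = Add(-5, Mul(5, a)) (Function('r')(a) = Mul(5, Add(-1, a)) = Add(-5, Mul(5, a)))
Function('z')(Z) = Add(4, Z)
Function('U')(t) = Add(-4, Mul(2, Pow(t, 2))) (Function('U')(t) = Add(Add(Pow(t, 2), Pow(t, 2)), -4) = Add(Mul(2, Pow(t, 2)), -4) = Add(-4, Mul(2, Pow(t, 2))))
Mul(Function('z')(Function('r')(-1)), Mul(Add(1, 6), Add(1, Function('U')(3)))) = Mul(Add(4, Add(-5, Mul(5, -1))), Mul(Add(1, 6), Add(1, Add(-4, Mul(2, Pow(3, 2)))))) = Mul(Add(4, Add(-5, -5)), Mul(7, Add(1, Add(-4, Mul(2, 9))))) = Mul(Add(4, -10), Mul(7, Add(1, Add(-4, 18)))) = Mul(-6, Mul(7, Add(1, 14))) = Mul(-6, Mul(7, 15)) = Mul(-6, 105) = -630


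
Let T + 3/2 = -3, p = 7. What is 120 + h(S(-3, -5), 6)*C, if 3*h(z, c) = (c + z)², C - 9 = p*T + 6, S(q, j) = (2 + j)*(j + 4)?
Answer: -651/2 ≈ -325.50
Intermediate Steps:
T = -9/2 (T = -3/2 - 3 = -9/2 ≈ -4.5000)
S(q, j) = (2 + j)*(4 + j)
C = -33/2 (C = 9 + (7*(-9/2) + 6) = 9 + (-63/2 + 6) = 9 - 51/2 = -33/2 ≈ -16.500)
h(z, c) = (c + z)²/3
120 + h(S(-3, -5), 6)*C = 120 + ((6 + (8 + (-5)² + 6*(-5)))²/3)*(-33/2) = 120 + ((6 + (8 + 25 - 30))²/3)*(-33/2) = 120 + ((6 + 3)²/3)*(-33/2) = 120 + ((⅓)*9²)*(-33/2) = 120 + ((⅓)*81)*(-33/2) = 120 + 27*(-33/2) = 120 - 891/2 = -651/2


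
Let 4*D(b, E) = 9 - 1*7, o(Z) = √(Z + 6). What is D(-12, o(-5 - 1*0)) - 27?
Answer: -53/2 ≈ -26.500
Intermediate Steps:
o(Z) = √(6 + Z)
D(b, E) = ½ (D(b, E) = (9 - 1*7)/4 = (9 - 7)/4 = (¼)*2 = ½)
D(-12, o(-5 - 1*0)) - 27 = ½ - 27 = -53/2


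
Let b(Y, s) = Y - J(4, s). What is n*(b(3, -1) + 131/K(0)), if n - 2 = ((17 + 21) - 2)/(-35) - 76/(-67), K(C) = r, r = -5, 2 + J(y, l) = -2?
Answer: -474048/11725 ≈ -40.431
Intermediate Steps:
J(y, l) = -4 (J(y, l) = -2 - 2 = -4)
K(C) = -5
b(Y, s) = 4 + Y (b(Y, s) = Y - 1*(-4) = Y + 4 = 4 + Y)
n = 4938/2345 (n = 2 + (((17 + 21) - 2)/(-35) - 76/(-67)) = 2 + ((38 - 2)*(-1/35) - 76*(-1/67)) = 2 + (36*(-1/35) + 76/67) = 2 + (-36/35 + 76/67) = 2 + 248/2345 = 4938/2345 ≈ 2.1058)
n*(b(3, -1) + 131/K(0)) = 4938*((4 + 3) + 131/(-5))/2345 = 4938*(7 + 131*(-1/5))/2345 = 4938*(7 - 131/5)/2345 = (4938/2345)*(-96/5) = -474048/11725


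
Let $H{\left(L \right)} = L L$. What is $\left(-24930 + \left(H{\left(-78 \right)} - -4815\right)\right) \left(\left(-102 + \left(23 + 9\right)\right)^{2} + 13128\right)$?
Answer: $-252950868$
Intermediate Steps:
$H{\left(L \right)} = L^{2}$
$\left(-24930 + \left(H{\left(-78 \right)} - -4815\right)\right) \left(\left(-102 + \left(23 + 9\right)\right)^{2} + 13128\right) = \left(-24930 - \left(-4815 - \left(-78\right)^{2}\right)\right) \left(\left(-102 + \left(23 + 9\right)\right)^{2} + 13128\right) = \left(-24930 + \left(6084 + 4815\right)\right) \left(\left(-102 + 32\right)^{2} + 13128\right) = \left(-24930 + 10899\right) \left(\left(-70\right)^{2} + 13128\right) = - 14031 \left(4900 + 13128\right) = \left(-14031\right) 18028 = -252950868$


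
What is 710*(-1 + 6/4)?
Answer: 355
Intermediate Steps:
710*(-1 + 6/4) = 710*(-1 + 6*(¼)) = 710*(-1 + 3/2) = 710*(½) = 355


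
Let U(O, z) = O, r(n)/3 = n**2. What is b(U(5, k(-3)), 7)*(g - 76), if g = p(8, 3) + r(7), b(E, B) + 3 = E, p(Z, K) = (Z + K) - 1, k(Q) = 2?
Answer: 162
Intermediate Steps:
r(n) = 3*n**2
p(Z, K) = -1 + K + Z (p(Z, K) = (K + Z) - 1 = -1 + K + Z)
b(E, B) = -3 + E
g = 157 (g = (-1 + 3 + 8) + 3*7**2 = 10 + 3*49 = 10 + 147 = 157)
b(U(5, k(-3)), 7)*(g - 76) = (-3 + 5)*(157 - 76) = 2*81 = 162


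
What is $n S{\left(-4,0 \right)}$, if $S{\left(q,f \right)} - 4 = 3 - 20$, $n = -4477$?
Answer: $58201$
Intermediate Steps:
$S{\left(q,f \right)} = -13$ ($S{\left(q,f \right)} = 4 + \left(3 - 20\right) = 4 - 17 = -13$)
$n S{\left(-4,0 \right)} = \left(-4477\right) \left(-13\right) = 58201$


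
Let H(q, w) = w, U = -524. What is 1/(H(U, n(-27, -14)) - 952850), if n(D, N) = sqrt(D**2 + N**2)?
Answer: -38114/36316924863 - sqrt(37)/181584624315 ≈ -1.0495e-6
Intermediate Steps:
1/(H(U, n(-27, -14)) - 952850) = 1/(sqrt((-27)**2 + (-14)**2) - 952850) = 1/(sqrt(729 + 196) - 952850) = 1/(sqrt(925) - 952850) = 1/(5*sqrt(37) - 952850) = 1/(-952850 + 5*sqrt(37))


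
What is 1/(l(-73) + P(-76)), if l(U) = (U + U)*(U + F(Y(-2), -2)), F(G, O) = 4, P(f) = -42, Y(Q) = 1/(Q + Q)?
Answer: 1/10032 ≈ 9.9681e-5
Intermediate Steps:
Y(Q) = 1/(2*Q)
l(U) = 2*U*(4 + U) (l(U) = (U + U)*(U + 4) = (2*U)*(4 + U) = 2*U*(4 + U))
1/(l(-73) + P(-76)) = 1/(2*(-73)*(4 - 73) - 42) = 1/(2*(-73)*(-69) - 42) = 1/(10074 - 42) = 1/10032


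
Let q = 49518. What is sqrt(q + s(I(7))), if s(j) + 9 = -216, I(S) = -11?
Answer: 3*sqrt(5477) ≈ 222.02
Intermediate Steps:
s(j) = -225 (s(j) = -9 - 216 = -225)
sqrt(q + s(I(7))) = sqrt(49518 - 225) = sqrt(49293) = 3*sqrt(5477)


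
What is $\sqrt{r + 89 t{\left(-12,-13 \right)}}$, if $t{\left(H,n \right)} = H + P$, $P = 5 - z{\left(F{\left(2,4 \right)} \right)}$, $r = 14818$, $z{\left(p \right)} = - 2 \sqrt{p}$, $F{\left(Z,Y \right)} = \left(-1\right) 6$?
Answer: $\sqrt{14195 + 178 i \sqrt{6}} \approx 119.16 + 1.83 i$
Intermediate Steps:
$F{\left(Z,Y \right)} = -6$
$P = 5 + 2 i \sqrt{6}$ ($P = 5 - - 2 \sqrt{-6} = 5 - - 2 i \sqrt{6} = 5 + 2 i \sqrt{6} \approx 5.0 + 4.899 i$)
$t{\left(H,n \right)} = 5 + H + 2 i \sqrt{6}$ ($t{\left(H,n \right)} = H + \left(5 + 2 i \sqrt{6}\right) = 5 + H + 2 i \sqrt{6}$)
$\sqrt{r + 89 t{\left(-12,-13 \right)}} = \sqrt{14818 + 89 \left(5 - 12 + 2 i \sqrt{6}\right)} = \sqrt{14818 + 89 \left(-7 + 2 i \sqrt{6}\right)} = \sqrt{14818 - \left(623 - 178 i \sqrt{6}\right)} = \sqrt{14195 + 178 i \sqrt{6}}$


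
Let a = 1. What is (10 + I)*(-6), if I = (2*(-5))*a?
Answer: 0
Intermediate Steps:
I = -10 (I = (2*(-5))*1 = -10*1 = -10)
(10 + I)*(-6) = (10 - 10)*(-6) = 0*(-6) = 0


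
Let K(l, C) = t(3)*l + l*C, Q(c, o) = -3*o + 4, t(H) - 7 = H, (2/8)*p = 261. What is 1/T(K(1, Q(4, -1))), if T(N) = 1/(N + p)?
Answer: 1061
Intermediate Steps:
p = 1044 (p = 4*261 = 1044)
t(H) = 7 + H
Q(c, o) = 4 - 3*o
K(l, C) = 10*l + C*l (K(l, C) = (7 + 3)*l + l*C = 10*l + C*l)
T(N) = 1/(1044 + N) (T(N) = 1/(N + 1044) = 1/(1044 + N))
1/T(K(1, Q(4, -1))) = 1/(1/(1044 + 1*(10 + (4 - 3*(-1))))) = 1/(1/(1044 + 1*(10 + (4 + 3)))) = 1/(1/(1044 + 1*(10 + 7))) = 1/(1/(1044 + 1*17)) = 1/(1/(1044 + 17)) = 1/(1/1061) = 1061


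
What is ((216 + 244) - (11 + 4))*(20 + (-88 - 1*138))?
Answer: -91670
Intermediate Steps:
((216 + 244) - (11 + 4))*(20 + (-88 - 1*138)) = (460 - 1*15)*(20 + (-88 - 138)) = (460 - 15)*(20 - 226) = 445*(-206) = -91670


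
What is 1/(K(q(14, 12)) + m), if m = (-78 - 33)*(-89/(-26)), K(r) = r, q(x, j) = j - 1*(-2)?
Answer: -26/9515 ≈ -0.0027325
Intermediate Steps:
q(x, j) = 2 + j (q(x, j) = j + 2 = 2 + j)
m = -9879/26 (m = -(-9879)*(-1)/26 = -111*89/26 = -9879/26 ≈ -379.96)
1/(K(q(14, 12)) + m) = 1/((2 + 12) - 9879/26) = 1/(14 - 9879/26) = 1/(-9515/26) = -26/9515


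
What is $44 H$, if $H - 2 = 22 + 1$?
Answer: $1100$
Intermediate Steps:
$H = 25$ ($H = 2 + \left(22 + 1\right) = 2 + 23 = 25$)
$44 H = 44 \cdot 25 = 1100$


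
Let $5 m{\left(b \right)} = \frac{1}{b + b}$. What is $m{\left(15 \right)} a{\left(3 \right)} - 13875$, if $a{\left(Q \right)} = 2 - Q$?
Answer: $- \frac{2081251}{150} \approx -13875.0$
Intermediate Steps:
$m{\left(b \right)} = \frac{1}{10 b}$ ($m{\left(b \right)} = \frac{1}{5 \left(b + b\right)} = \frac{1}{5 \cdot 2 b} = \frac{\frac{1}{2} \frac{1}{b}}{5} = \frac{1}{10 b}$)
$m{\left(15 \right)} a{\left(3 \right)} - 13875 = \frac{1}{10 \cdot 15} \left(2 - 3\right) - 13875 = \frac{1}{10} \cdot \frac{1}{15} \left(2 - 3\right) - 13875 = \frac{1}{150} \left(-1\right) - 13875 = - \frac{1}{150} - 13875 = - \frac{2081251}{150}$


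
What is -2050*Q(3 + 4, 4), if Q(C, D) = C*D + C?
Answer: -71750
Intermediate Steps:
Q(C, D) = C + C*D
-2050*Q(3 + 4, 4) = -2050*(3 + 4)*(1 + 4) = -14350*5 = -2050*35 = -71750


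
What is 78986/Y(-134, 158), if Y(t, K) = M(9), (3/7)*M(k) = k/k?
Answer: 236958/7 ≈ 33851.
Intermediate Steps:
M(k) = 7/3 (M(k) = 7*(k/k)/3 = (7/3)*1 = 7/3)
Y(t, K) = 7/3
78986/Y(-134, 158) = 78986/(7/3) = 78986*(3/7) = 236958/7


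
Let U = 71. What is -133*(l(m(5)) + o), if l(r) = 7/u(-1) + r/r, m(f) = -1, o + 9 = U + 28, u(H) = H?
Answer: -11172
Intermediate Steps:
o = 90 (o = -9 + (71 + 28) = -9 + 99 = 90)
l(r) = -6 (l(r) = 7/(-1) + r/r = 7*(-1) + 1 = -7 + 1 = -6)
-133*(l(m(5)) + o) = -133*(-6 + 90) = -133*84 = -11172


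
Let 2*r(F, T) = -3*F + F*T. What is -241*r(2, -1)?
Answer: 964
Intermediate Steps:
r(F, T) = -3*F/2 + F*T/2 (r(F, T) = (-3*F + F*T)/2 = -3*F/2 + F*T/2)
-241*r(2, -1) = -241*2*(-3 - 1)/2 = -241*2*(-4)/2 = -241*(-4) = 964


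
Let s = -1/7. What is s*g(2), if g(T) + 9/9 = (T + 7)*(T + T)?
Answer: -5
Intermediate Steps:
g(T) = -1 + 2*T*(7 + T) (g(T) = -1 + (T + 7)*(T + T) = -1 + (7 + T)*(2*T) = -1 + 2*T*(7 + T))
s = -⅐ (s = -1*⅐ = -⅐ ≈ -0.14286)
s*g(2) = -(-1 + 2*2² + 14*2)/7 = -(-1 + 2*4 + 28)/7 = -(-1 + 8 + 28)/7 = -⅐*35 = -5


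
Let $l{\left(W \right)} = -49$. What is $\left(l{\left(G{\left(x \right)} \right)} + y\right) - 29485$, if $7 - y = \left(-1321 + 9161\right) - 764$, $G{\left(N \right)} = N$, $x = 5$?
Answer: $-36603$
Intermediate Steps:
$y = -7069$ ($y = 7 - \left(\left(-1321 + 9161\right) - 764\right) = 7 - \left(7840 - 764\right) = 7 - 7076 = -7069$)
$\left(l{\left(G{\left(x \right)} \right)} + y\right) - 29485 = \left(-49 - 7069\right) - 29485 = -7118 - 29485 = -36603$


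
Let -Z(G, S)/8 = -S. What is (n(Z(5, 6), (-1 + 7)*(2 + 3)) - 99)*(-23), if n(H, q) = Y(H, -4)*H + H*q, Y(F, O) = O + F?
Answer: -79419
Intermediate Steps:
Z(G, S) = 8*S (Z(G, S) = -(-8)*S = 8*S)
Y(F, O) = F + O
n(H, q) = H*q + H*(-4 + H) (n(H, q) = (H - 4)*H + H*q = (-4 + H)*H + H*q = H*(-4 + H) + H*q = H*q + H*(-4 + H))
(n(Z(5, 6), (-1 + 7)*(2 + 3)) - 99)*(-23) = ((8*6)*(-4 + 8*6 + (-1 + 7)*(2 + 3)) - 99)*(-23) = (48*(-4 + 48 + 6*5) - 99)*(-23) = (48*(-4 + 48 + 30) - 99)*(-23) = (48*74 - 99)*(-23) = (3552 - 99)*(-23) = 3453*(-23) = -79419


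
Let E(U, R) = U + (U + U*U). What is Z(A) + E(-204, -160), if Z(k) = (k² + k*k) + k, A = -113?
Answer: 66633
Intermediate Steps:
E(U, R) = U² + 2*U (E(U, R) = U + (U + U²) = U² + 2*U)
Z(k) = k + 2*k² (Z(k) = (k² + k²) + k = 2*k² + k = k + 2*k²)
Z(A) + E(-204, -160) = -113*(1 + 2*(-113)) - 204*(2 - 204) = -113*(1 - 226) - 204*(-202) = -113*(-225) + 41208 = 25425 + 41208 = 66633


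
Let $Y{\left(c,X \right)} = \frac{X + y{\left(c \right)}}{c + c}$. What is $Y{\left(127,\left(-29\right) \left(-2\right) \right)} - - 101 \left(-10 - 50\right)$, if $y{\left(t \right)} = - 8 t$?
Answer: $- \frac{770099}{127} \approx -6063.8$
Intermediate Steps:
$Y{\left(c,X \right)} = \frac{X - 8 c}{2 c}$ ($Y{\left(c,X \right)} = \frac{X - 8 c}{c + c} = \frac{X - 8 c}{2 c}$)
$Y{\left(127,\left(-29\right) \left(-2\right) \right)} - - 101 \left(-10 - 50\right) = \left(-4 + \frac{\left(-29\right) \left(-2\right)}{2 \cdot 127}\right) - - 101 \left(-10 - 50\right) = \left(-4 + \frac{1}{2} \cdot 58 \cdot \frac{1}{127}\right) - \left(-101\right) \left(-60\right) = \left(-4 + \frac{29}{127}\right) - 6060 = - \frac{479}{127} - 6060 = - \frac{770099}{127}$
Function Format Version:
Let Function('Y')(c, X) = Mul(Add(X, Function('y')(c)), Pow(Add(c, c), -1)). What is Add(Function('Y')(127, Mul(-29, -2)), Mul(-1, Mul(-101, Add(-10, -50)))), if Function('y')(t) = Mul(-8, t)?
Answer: Rational(-770099, 127) ≈ -6063.8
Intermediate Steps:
Function('Y')(c, X) = Mul(Rational(1, 2), Pow(c, -1), Add(X, Mul(-8, c))) (Function('Y')(c, X) = Mul(Add(X, Mul(-8, c)), Pow(Add(c, c), -1)) = Mul(Add(X, Mul(-8, c)), Pow(Mul(2, c), -1)) = Mul(Add(X, Mul(-8, c)), Mul(Rational(1, 2), Pow(c, -1))) = Mul(Rational(1, 2), Pow(c, -1), Add(X, Mul(-8, c))))
Add(Function('Y')(127, Mul(-29, -2)), Mul(-1, Mul(-101, Add(-10, -50)))) = Add(Add(-4, Mul(Rational(1, 2), Mul(-29, -2), Pow(127, -1))), Mul(-1, Mul(-101, Add(-10, -50)))) = Add(Add(-4, Mul(Rational(1, 2), 58, Rational(1, 127))), Mul(-1, Mul(-101, -60))) = Add(Add(-4, Rational(29, 127)), Mul(-1, 6060)) = Add(Rational(-479, 127), -6060) = Rational(-770099, 127)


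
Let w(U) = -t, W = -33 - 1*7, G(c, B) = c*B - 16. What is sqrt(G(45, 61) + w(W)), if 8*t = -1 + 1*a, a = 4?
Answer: sqrt(43658)/4 ≈ 52.236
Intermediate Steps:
G(c, B) = -16 + B*c (G(c, B) = B*c - 16 = -16 + B*c)
t = 3/8 (t = (-1 + 1*4)/8 = (-1 + 4)/8 = (1/8)*3 = 3/8 ≈ 0.37500)
W = -40 (W = -33 - 7 = -40)
w(U) = -3/8 (w(U) = -1*3/8 = -3/8)
sqrt(G(45, 61) + w(W)) = sqrt((-16 + 61*45) - 3/8) = sqrt((-16 + 2745) - 3/8) = sqrt(2729 - 3/8) = sqrt(21829/8) = sqrt(43658)/4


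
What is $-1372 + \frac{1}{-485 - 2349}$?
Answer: $- \frac{3888249}{2834} \approx -1372.0$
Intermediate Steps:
$-1372 + \frac{1}{-485 - 2349} = -1372 + \frac{1}{-2834} = -1372 - \frac{1}{2834} = - \frac{3888249}{2834}$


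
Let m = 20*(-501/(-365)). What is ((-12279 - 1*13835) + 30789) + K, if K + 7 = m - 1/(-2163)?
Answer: 741407257/157899 ≈ 4695.5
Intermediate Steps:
m = 2004/73 (m = 20*(-501*(-1/365)) = 20*(501/365) = 2004/73 ≈ 27.452)
K = 3229432/157899 (K = -7 + (2004/73 - 1/(-2163)) = -7 + (2004/73 - 1*(-1/2163)) = -7 + (2004/73 + 1/2163) = -7 + 4334725/157899 = 3229432/157899 ≈ 20.453)
((-12279 - 1*13835) + 30789) + K = ((-12279 - 1*13835) + 30789) + 3229432/157899 = ((-12279 - 13835) + 30789) + 3229432/157899 = (-26114 + 30789) + 3229432/157899 = 4675 + 3229432/157899 = 741407257/157899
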